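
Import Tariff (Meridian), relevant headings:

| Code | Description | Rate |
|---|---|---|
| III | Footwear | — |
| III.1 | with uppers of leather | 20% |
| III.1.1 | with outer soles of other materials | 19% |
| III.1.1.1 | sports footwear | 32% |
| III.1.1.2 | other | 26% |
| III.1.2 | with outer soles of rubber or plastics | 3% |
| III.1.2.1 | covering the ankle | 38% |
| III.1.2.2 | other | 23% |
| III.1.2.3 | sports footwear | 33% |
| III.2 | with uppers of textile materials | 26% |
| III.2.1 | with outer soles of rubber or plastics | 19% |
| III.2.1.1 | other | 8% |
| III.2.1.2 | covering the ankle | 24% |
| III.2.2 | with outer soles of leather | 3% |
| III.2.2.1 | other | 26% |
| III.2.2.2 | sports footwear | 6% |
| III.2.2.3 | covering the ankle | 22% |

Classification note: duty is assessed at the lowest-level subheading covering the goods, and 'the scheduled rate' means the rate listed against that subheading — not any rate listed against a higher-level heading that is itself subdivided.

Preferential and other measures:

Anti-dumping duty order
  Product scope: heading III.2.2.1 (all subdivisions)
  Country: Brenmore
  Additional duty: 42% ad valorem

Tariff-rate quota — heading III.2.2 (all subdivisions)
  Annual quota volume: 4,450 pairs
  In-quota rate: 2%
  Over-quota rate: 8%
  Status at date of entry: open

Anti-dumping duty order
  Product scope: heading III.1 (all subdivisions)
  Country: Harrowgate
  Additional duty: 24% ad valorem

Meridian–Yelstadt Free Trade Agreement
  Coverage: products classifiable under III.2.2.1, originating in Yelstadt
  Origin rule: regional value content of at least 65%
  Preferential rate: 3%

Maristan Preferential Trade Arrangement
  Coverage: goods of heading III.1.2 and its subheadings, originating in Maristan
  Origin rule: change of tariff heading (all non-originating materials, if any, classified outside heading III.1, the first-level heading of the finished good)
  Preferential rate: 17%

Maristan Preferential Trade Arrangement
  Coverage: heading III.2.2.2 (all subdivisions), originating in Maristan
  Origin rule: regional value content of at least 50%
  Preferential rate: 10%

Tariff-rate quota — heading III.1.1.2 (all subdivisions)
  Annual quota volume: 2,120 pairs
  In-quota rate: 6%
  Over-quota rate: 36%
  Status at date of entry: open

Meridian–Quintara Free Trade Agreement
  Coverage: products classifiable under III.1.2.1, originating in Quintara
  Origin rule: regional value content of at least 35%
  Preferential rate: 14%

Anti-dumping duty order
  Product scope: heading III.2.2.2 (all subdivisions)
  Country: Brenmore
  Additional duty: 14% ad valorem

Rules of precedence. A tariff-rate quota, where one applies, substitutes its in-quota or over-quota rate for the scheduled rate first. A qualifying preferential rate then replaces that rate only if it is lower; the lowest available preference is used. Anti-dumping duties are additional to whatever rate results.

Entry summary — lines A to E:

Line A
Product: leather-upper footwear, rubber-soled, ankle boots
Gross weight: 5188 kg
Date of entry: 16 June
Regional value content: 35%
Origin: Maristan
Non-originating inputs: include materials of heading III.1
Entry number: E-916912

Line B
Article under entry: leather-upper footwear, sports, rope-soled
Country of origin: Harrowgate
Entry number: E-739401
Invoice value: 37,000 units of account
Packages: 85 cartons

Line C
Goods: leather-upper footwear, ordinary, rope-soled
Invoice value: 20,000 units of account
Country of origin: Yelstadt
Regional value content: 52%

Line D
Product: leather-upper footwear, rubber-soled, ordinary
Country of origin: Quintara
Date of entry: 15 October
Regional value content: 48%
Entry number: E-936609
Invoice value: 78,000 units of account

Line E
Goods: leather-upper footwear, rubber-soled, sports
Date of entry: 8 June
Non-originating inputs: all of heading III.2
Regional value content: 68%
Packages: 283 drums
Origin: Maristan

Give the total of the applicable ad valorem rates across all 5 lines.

Line A: leather-upper → III.1; rubber-soled → III.1.2; ankle boots → III.1.2.1. Scheduled 38%. Maristan agreement on III.1.2: CTH not met; Maristan agreement on III.2.2.2: III.1.2.1 not covered. → 38%.
Line B: leather-upper → III.1; rope-soled → III.1.1; sports → III.1.1.1. Scheduled 32%. anti-dumping (Harrowgate, III.1): +24%; total 32% + 24% = 56%. → 56%.
Line C: leather-upper → III.1; rope-soled → III.1.1; ordinary → III.1.1.2. Scheduled 26%. quota on III.1.1.2 open → in-quota 6%; Yelstadt agreement on III.2.2.1: III.1.1.2 not covered. → 6%.
Line D: leather-upper → III.1; rubber-soled → III.1.2; ordinary → III.1.2.2. Scheduled 23%. Quintara agreement on III.1.2.1: III.1.2.2 not covered. → 23%.
Line E: leather-upper → III.1; rubber-soled → III.1.2; sports → III.1.2.3. Scheduled 33%. Maristan agreement on III.1.2: CTH met → 17% available; Maristan agreement on III.2.2.2: III.1.2.3 not covered; preferential 17%. → 17%.
Sum: 38% + 56% + 6% + 23% + 17% = 140%.

140%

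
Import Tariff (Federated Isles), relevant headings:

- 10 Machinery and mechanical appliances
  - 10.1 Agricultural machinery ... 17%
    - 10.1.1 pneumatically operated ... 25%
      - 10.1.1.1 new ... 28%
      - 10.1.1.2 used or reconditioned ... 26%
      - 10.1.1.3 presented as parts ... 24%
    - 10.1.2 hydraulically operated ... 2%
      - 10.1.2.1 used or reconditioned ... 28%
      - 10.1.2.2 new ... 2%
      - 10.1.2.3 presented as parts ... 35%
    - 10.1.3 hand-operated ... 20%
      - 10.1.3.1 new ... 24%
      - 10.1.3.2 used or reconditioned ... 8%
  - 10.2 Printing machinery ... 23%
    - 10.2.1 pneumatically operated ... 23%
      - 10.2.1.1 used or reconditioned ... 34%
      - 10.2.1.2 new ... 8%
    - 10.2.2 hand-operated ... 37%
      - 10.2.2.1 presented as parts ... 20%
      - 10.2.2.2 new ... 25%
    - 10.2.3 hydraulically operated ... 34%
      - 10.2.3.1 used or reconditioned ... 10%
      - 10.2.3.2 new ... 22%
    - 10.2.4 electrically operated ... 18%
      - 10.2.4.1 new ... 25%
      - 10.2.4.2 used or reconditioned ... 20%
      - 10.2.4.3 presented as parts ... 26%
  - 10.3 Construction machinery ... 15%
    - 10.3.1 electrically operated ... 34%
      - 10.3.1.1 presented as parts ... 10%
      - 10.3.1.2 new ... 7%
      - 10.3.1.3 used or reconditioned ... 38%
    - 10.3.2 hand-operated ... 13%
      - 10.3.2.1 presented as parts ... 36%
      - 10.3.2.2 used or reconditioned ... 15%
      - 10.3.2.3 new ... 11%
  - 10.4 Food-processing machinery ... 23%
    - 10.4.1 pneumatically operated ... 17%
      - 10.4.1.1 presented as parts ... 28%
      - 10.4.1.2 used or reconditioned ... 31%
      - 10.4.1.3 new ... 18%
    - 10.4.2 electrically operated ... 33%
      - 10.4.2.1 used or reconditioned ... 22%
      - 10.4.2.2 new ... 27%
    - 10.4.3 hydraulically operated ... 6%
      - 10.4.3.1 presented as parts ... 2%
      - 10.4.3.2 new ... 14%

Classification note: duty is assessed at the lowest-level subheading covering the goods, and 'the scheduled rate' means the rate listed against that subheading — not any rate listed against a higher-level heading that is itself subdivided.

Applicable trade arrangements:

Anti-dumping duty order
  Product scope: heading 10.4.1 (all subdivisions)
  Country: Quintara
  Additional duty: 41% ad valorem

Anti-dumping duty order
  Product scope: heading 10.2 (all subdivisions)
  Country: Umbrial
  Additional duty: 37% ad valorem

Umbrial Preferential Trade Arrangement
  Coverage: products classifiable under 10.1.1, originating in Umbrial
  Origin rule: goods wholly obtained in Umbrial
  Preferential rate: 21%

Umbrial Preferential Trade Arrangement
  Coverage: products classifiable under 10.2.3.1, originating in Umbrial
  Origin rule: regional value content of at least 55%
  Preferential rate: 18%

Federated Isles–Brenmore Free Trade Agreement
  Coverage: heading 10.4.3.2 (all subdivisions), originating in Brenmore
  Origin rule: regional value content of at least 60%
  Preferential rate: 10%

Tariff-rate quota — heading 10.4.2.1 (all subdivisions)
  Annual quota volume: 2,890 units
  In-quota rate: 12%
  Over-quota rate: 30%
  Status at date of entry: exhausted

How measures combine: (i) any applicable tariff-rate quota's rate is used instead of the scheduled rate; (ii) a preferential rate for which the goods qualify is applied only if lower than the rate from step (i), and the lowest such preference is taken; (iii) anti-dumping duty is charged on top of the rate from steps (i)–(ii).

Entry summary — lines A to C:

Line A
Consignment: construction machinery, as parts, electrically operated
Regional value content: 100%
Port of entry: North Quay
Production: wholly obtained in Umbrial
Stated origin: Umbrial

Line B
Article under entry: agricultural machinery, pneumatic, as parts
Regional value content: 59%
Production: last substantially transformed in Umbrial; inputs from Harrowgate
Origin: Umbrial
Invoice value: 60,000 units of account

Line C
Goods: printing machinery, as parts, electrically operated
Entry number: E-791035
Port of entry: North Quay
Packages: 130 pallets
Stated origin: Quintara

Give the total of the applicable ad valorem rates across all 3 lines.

60%

Line A: construction → 10.3; electrically operated → 10.3.1; as parts → 10.3.1.1. Scheduled 10%. Umbrial agreement on 10.1.1: 10.3.1.1 not covered; Umbrial agreement on 10.2.3.1: 10.3.1.1 not covered. → 10%.
Line B: agricultural → 10.1; pneumatic → 10.1.1; as parts → 10.1.1.3. Scheduled 24%. Umbrial agreement on 10.1.1: not wholly obtained; Umbrial agreement on 10.2.3.1: 10.1.1.3 not covered. → 24%.
Line C: printing → 10.2; electrically operated → 10.2.4; as parts → 10.2.4.3. Scheduled 26%. No special measure applies. → 26%.
Sum: 10% + 24% + 26% = 60%.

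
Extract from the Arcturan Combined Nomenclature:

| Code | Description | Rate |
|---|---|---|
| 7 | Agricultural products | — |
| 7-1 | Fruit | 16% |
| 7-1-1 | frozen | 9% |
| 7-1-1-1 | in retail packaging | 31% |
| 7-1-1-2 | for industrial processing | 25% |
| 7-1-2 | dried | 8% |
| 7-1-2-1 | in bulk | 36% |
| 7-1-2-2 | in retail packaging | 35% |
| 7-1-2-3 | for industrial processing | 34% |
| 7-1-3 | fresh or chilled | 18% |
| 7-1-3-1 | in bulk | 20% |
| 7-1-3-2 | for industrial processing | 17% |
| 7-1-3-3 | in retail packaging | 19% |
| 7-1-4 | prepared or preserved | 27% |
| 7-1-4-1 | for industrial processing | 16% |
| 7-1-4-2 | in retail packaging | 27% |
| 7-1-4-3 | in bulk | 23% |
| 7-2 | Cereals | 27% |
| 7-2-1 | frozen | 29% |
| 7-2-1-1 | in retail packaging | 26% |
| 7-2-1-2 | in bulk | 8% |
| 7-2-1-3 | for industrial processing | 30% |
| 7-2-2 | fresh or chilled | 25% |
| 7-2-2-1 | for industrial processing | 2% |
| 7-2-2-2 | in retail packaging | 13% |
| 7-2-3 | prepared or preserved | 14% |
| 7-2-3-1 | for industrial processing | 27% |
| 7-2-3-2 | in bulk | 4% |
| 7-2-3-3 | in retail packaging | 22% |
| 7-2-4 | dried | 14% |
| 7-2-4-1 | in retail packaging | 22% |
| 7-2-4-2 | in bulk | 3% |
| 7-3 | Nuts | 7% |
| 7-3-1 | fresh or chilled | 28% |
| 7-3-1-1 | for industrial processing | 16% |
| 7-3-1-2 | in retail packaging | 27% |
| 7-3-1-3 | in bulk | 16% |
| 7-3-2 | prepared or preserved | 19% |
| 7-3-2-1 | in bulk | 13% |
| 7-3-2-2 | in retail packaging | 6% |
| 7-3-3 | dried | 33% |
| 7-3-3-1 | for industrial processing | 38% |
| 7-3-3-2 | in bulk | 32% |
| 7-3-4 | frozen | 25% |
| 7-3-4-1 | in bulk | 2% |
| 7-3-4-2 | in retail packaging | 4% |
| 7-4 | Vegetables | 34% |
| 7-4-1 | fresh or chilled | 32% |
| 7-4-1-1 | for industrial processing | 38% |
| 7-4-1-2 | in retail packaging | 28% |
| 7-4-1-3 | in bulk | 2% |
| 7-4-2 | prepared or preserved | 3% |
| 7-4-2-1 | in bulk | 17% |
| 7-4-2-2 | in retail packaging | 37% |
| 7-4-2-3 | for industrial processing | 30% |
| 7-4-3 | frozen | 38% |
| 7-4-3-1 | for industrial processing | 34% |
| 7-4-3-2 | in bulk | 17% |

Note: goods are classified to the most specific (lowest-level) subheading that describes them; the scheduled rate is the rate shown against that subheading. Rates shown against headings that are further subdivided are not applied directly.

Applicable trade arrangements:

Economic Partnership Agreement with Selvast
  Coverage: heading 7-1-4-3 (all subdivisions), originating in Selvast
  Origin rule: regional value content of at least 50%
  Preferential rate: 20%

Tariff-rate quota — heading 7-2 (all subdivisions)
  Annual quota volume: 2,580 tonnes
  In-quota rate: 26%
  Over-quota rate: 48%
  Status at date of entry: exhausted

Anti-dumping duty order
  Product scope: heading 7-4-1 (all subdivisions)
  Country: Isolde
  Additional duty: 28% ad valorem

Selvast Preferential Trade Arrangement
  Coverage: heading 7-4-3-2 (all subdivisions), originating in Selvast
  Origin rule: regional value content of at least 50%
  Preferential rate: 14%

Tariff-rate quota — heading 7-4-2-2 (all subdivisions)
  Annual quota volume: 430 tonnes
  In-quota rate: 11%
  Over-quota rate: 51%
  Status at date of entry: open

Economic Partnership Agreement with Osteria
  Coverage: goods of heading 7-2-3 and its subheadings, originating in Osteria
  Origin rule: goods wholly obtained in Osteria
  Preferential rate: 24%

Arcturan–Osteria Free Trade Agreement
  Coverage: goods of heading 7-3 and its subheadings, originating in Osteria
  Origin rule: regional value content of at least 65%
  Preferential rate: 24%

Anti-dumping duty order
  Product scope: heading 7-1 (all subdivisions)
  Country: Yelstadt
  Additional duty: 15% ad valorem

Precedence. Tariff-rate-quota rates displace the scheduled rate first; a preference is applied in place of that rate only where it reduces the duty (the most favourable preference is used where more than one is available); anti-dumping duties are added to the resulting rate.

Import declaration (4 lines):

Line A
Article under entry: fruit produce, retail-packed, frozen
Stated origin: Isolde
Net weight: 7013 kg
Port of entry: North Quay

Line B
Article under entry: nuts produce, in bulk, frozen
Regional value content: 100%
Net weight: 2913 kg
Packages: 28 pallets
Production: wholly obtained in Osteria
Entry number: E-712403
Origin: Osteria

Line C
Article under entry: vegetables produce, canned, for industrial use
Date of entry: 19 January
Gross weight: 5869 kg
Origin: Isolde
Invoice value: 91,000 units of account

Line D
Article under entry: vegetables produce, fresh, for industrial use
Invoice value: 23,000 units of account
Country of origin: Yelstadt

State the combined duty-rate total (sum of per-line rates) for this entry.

101%

Line A: fruit → 7-1; frozen → 7-1-1; retail-packed → 7-1-1-1. Scheduled 31%. No special measure applies. → 31%.
Line B: nuts → 7-3; frozen → 7-3-4; in bulk → 7-3-4-1. Scheduled 2%. Osteria agreement on 7-2-3: 7-3-4-1 not covered; Osteria agreement on 7-3: RVC ≥ 65% → 24% available; preference 24% not lower than 2% → no reduction. → 2%.
Line C: vegetables → 7-4; canned → 7-4-2; for industrial use → 7-4-2-3. Scheduled 30%. No special measure applies. → 30%.
Line D: vegetables → 7-4; fresh → 7-4-1; for industrial use → 7-4-1-1. Scheduled 38%. No special measure applies. → 38%.
Sum: 31% + 2% + 30% + 38% = 101%.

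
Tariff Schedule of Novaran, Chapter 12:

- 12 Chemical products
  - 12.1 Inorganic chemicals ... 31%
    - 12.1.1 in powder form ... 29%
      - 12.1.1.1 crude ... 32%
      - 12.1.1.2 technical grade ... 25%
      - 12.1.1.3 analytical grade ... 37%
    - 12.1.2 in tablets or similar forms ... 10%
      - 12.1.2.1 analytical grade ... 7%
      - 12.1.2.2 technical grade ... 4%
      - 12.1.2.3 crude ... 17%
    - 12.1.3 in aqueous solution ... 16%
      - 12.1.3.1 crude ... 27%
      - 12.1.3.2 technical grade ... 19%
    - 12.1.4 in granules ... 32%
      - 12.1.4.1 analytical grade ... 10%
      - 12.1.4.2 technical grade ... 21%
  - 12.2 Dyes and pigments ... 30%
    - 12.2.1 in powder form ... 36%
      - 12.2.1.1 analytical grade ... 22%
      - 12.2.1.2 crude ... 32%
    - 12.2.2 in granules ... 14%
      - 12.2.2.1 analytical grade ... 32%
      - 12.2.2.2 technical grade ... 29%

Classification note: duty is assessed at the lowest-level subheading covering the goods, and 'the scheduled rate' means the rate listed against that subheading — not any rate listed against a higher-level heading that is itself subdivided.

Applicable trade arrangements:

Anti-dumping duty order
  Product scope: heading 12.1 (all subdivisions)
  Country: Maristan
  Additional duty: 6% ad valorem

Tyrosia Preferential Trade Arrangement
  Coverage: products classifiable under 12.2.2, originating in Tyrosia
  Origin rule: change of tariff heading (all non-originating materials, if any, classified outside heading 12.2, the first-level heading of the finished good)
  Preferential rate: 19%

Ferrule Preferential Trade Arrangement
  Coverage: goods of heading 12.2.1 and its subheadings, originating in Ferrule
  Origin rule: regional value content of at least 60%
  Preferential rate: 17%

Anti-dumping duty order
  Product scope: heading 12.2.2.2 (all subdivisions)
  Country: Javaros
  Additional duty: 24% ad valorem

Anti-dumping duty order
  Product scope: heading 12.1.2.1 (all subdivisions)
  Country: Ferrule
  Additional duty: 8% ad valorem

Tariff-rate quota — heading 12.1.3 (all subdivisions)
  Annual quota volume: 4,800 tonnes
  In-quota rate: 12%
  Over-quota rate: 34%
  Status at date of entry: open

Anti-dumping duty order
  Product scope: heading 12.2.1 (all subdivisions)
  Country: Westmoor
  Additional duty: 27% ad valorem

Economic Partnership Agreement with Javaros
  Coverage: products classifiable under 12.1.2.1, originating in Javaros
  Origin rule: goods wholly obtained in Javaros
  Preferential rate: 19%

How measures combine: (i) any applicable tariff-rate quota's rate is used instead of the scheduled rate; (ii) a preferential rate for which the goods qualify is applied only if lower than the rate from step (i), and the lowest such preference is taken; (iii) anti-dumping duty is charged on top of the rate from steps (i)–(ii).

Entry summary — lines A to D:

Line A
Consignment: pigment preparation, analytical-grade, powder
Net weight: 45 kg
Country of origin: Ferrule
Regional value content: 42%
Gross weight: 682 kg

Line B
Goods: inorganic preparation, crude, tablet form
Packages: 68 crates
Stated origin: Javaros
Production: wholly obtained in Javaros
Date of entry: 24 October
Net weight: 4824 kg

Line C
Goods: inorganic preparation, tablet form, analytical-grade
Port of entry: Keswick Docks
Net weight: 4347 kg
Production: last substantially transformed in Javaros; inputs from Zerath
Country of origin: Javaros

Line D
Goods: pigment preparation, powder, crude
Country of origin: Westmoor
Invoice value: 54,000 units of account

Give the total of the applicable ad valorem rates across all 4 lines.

105%

Line A: pigment → 12.2; powder → 12.2.1; analytical-grade → 12.2.1.1. Scheduled 22%. Ferrule agreement on 12.2.1: RVC < 60%. → 22%.
Line B: inorganic → 12.1; tablet form → 12.1.2; crude → 12.1.2.3. Scheduled 17%. Javaros agreement on 12.1.2.1: 12.1.2.3 not covered. → 17%.
Line C: inorganic → 12.1; tablet form → 12.1.2; analytical-grade → 12.1.2.1. Scheduled 7%. Javaros agreement on 12.1.2.1: not wholly obtained. → 7%.
Line D: pigment → 12.2; powder → 12.2.1; crude → 12.2.1.2. Scheduled 32%. anti-dumping (Westmoor, 12.2.1): +27%; total 32% + 27% = 59%. → 59%.
Sum: 22% + 17% + 7% + 59% = 105%.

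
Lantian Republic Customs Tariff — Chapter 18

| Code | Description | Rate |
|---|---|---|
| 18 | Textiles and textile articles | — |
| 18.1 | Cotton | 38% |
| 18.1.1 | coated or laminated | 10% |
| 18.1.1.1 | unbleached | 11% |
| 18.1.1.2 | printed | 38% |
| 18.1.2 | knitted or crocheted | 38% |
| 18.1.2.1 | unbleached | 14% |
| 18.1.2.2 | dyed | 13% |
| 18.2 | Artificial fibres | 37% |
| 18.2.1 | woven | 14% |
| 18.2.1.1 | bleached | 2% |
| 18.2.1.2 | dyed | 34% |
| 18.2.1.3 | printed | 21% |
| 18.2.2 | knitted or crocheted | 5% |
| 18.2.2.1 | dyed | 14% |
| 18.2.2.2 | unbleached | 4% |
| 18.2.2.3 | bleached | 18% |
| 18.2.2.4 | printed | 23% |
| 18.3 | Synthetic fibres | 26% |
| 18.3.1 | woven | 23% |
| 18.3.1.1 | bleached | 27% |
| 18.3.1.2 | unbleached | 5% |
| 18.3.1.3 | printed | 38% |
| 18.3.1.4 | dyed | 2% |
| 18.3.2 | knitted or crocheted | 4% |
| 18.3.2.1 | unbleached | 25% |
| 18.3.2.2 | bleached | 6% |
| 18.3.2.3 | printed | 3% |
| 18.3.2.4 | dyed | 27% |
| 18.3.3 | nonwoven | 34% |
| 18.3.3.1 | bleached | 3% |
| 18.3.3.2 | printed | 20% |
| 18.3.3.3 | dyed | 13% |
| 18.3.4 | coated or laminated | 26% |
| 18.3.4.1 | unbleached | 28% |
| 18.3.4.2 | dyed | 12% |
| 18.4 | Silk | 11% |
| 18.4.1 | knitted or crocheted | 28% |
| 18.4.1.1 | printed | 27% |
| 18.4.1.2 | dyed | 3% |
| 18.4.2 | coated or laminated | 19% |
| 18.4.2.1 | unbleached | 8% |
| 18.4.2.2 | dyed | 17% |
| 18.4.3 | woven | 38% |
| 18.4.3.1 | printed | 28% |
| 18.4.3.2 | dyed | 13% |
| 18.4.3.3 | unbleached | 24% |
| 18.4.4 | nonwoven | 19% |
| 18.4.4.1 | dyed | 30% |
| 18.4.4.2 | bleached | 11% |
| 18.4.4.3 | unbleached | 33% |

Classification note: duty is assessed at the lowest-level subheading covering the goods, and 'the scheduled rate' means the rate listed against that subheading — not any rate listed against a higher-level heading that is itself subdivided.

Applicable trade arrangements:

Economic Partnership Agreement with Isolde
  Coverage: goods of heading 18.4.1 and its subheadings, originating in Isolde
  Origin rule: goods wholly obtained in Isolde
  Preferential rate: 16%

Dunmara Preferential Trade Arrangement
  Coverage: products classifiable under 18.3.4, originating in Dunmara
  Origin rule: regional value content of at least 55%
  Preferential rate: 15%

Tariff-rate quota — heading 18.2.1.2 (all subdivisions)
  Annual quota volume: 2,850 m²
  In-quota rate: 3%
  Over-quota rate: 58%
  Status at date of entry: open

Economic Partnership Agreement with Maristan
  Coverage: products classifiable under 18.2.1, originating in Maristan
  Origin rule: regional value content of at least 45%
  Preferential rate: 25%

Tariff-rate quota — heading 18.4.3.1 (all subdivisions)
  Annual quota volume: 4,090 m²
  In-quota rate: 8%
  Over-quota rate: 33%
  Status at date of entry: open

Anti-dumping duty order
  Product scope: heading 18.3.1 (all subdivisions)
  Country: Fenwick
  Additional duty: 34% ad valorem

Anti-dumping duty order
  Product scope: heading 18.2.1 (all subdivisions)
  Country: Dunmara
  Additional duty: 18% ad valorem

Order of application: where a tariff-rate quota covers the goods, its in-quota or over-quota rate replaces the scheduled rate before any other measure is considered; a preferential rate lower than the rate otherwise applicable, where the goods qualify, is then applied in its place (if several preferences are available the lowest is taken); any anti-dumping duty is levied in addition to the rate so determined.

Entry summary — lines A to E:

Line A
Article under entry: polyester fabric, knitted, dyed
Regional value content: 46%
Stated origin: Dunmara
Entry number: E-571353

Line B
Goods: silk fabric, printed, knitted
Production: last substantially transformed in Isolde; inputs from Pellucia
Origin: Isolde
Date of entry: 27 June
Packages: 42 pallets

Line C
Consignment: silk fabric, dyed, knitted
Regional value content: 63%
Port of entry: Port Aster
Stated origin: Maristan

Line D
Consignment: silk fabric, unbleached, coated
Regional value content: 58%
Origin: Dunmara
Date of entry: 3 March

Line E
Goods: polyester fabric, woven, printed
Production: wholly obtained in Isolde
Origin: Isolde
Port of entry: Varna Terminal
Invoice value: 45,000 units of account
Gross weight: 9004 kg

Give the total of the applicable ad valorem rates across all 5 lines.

Line A: polyester → 18.3; knitted → 18.3.2; dyed → 18.3.2.4. Scheduled 27%. Dunmara agreement on 18.3.4: 18.3.2.4 not covered. → 27%.
Line B: silk → 18.4; knitted → 18.4.1; printed → 18.4.1.1. Scheduled 27%. Isolde agreement on 18.4.1: not wholly obtained. → 27%.
Line C: silk → 18.4; knitted → 18.4.1; dyed → 18.4.1.2. Scheduled 3%. Maristan agreement on 18.2.1: 18.4.1.2 not covered. → 3%.
Line D: silk → 18.4; coated → 18.4.2; unbleached → 18.4.2.1. Scheduled 8%. Dunmara agreement on 18.3.4: 18.4.2.1 not covered. → 8%.
Line E: polyester → 18.3; woven → 18.3.1; printed → 18.3.1.3. Scheduled 38%. Isolde agreement on 18.4.1: 18.3.1.3 not covered. → 38%.
Sum: 27% + 27% + 3% + 8% + 38% = 103%.

103%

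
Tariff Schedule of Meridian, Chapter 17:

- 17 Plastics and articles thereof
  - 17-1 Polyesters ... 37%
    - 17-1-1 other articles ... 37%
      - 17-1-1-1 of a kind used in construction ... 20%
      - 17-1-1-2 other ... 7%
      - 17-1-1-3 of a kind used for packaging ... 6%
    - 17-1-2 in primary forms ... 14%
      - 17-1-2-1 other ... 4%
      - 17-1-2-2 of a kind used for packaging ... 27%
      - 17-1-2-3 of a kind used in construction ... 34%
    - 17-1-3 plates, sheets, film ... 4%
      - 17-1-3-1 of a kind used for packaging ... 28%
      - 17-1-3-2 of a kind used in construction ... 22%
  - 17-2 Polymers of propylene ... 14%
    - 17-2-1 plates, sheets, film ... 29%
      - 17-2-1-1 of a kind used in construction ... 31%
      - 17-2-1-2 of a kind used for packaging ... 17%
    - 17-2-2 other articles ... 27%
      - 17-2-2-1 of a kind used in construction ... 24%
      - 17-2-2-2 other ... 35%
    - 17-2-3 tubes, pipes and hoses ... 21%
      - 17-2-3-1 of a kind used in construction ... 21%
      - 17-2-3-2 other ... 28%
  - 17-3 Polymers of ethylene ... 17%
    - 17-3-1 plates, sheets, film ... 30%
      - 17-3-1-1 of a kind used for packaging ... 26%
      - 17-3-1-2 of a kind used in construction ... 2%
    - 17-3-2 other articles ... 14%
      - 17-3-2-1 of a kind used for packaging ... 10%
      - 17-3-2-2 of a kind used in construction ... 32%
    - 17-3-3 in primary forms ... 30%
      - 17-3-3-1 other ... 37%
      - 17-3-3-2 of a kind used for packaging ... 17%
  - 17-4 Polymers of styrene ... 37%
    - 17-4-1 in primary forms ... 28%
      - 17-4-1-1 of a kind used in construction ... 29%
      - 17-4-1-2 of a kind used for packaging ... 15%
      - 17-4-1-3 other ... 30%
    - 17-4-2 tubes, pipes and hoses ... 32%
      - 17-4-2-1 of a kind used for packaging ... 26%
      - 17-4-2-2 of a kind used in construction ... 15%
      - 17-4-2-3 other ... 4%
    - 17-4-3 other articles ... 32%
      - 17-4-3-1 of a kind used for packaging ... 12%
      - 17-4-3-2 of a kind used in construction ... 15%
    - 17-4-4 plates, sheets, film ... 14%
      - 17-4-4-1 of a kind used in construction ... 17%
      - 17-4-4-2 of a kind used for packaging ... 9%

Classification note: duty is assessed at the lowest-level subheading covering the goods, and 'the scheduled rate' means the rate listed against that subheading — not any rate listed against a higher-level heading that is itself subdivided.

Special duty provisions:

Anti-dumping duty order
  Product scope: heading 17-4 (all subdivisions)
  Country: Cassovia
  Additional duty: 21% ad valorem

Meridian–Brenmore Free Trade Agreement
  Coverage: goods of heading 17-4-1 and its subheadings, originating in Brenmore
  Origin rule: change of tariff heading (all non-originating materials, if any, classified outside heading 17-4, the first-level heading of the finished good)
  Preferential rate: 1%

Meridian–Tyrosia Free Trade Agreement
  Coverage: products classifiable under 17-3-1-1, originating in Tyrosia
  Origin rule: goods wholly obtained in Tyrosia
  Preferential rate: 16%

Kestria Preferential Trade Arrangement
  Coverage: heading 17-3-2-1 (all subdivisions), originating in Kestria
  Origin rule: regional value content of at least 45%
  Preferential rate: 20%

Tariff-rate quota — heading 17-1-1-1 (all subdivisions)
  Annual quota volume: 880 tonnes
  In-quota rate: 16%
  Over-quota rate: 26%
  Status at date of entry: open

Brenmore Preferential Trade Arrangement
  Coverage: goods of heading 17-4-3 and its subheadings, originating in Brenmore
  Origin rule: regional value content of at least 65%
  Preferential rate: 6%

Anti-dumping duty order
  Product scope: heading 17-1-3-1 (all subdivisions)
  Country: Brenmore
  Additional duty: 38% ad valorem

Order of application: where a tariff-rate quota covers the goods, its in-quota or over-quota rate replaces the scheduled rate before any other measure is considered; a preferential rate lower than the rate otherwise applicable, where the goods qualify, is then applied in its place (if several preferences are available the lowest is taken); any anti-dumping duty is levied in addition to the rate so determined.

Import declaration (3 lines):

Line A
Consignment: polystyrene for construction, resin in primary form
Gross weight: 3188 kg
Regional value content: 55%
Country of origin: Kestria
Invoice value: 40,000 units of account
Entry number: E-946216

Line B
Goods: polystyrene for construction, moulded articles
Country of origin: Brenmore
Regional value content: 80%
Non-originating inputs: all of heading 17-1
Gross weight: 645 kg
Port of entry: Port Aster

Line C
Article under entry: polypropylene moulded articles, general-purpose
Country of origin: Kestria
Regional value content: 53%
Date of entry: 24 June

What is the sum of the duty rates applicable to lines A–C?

70%

Line A: polystyrene → 17-4; resin in primary form → 17-4-1; for construction → 17-4-1-1. Scheduled 29%. Kestria agreement on 17-3-2-1: 17-4-1-1 not covered. → 29%.
Line B: polystyrene → 17-4; moulded articles → 17-4-3; for construction → 17-4-3-2. Scheduled 15%. Brenmore agreement on 17-4-1: 17-4-3-2 not covered; Brenmore agreement on 17-4-3: RVC ≥ 65% → 6% available; preferential 6%. → 6%.
Line C: polypropylene → 17-2; moulded articles → 17-2-2; general-purpose → 17-2-2-2. Scheduled 35%. Kestria agreement on 17-3-2-1: 17-2-2-2 not covered. → 35%.
Sum: 29% + 6% + 35% = 70%.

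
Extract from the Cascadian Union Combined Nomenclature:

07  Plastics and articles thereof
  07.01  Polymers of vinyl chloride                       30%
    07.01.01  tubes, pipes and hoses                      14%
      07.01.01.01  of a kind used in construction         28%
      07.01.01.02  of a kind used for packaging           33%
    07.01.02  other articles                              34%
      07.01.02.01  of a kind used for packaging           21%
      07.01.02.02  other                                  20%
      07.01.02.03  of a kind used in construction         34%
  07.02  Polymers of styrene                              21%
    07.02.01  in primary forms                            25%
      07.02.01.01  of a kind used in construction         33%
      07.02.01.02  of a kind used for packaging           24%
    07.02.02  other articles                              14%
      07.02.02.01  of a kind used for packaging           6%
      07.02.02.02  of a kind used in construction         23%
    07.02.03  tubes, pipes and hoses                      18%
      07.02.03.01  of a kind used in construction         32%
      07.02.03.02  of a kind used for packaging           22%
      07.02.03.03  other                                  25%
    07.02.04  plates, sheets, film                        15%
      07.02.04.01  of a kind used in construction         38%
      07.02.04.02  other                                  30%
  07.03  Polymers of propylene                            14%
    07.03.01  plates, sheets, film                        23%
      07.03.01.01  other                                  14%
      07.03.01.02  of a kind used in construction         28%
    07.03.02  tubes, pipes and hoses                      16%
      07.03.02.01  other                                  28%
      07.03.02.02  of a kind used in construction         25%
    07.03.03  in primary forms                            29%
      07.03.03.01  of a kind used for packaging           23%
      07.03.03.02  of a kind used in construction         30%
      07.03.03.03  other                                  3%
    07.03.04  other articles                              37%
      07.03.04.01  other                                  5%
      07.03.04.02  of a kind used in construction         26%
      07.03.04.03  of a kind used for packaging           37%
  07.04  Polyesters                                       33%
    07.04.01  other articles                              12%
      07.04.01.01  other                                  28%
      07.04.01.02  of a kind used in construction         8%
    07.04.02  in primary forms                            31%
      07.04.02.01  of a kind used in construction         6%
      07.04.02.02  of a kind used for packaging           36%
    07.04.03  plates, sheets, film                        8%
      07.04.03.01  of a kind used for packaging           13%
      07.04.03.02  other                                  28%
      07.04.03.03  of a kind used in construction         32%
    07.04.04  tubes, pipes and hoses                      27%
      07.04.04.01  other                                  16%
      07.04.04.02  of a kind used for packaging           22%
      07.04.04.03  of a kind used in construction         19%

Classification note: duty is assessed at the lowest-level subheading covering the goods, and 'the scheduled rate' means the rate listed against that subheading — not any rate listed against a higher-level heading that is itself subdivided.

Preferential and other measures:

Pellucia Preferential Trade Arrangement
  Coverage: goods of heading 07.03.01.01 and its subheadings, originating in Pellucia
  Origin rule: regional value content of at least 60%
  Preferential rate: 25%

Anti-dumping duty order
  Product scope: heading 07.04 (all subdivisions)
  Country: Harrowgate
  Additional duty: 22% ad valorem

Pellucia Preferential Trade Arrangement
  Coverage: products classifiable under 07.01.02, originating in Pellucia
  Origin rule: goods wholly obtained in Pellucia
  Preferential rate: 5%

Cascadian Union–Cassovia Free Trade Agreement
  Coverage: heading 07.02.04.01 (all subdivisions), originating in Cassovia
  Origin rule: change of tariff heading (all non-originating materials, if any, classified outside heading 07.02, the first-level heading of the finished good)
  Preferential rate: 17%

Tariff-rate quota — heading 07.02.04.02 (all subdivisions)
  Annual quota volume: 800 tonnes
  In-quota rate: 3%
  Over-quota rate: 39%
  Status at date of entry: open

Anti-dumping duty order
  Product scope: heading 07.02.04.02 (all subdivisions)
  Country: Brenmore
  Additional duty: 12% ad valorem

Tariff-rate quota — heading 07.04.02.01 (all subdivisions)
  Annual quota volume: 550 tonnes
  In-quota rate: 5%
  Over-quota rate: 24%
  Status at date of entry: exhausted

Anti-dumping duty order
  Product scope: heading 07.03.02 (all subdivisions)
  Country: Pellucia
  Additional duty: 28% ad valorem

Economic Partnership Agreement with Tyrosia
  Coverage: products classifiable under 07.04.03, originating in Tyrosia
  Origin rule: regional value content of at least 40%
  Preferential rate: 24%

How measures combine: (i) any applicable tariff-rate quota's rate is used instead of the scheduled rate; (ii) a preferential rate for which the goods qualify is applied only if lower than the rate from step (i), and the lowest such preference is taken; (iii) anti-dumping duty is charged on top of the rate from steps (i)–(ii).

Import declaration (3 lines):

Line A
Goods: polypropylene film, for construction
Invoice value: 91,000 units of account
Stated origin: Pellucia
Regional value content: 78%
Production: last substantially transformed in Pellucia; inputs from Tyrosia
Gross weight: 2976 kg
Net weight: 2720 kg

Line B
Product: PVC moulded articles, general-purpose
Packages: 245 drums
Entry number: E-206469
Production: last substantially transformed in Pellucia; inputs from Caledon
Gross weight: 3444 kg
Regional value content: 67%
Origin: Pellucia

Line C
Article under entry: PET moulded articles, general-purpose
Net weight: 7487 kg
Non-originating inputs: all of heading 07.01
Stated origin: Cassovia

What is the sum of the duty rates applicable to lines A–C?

76%

Line A: polypropylene → 07.03; film → 07.03.01; for construction → 07.03.01.02. Scheduled 28%. Pellucia agreement on 07.03.01.01: 07.03.01.02 not covered; Pellucia agreement on 07.01.02: 07.03.01.02 not covered. → 28%.
Line B: PVC → 07.01; moulded articles → 07.01.02; general-purpose → 07.01.02.02. Scheduled 20%. Pellucia agreement on 07.03.01.01: 07.01.02.02 not covered; Pellucia agreement on 07.01.02: not wholly obtained. → 20%.
Line C: PET → 07.04; moulded articles → 07.04.01; general-purpose → 07.04.01.01. Scheduled 28%. Cassovia agreement on 07.02.04.01: 07.04.01.01 not covered. → 28%.
Sum: 28% + 20% + 28% = 76%.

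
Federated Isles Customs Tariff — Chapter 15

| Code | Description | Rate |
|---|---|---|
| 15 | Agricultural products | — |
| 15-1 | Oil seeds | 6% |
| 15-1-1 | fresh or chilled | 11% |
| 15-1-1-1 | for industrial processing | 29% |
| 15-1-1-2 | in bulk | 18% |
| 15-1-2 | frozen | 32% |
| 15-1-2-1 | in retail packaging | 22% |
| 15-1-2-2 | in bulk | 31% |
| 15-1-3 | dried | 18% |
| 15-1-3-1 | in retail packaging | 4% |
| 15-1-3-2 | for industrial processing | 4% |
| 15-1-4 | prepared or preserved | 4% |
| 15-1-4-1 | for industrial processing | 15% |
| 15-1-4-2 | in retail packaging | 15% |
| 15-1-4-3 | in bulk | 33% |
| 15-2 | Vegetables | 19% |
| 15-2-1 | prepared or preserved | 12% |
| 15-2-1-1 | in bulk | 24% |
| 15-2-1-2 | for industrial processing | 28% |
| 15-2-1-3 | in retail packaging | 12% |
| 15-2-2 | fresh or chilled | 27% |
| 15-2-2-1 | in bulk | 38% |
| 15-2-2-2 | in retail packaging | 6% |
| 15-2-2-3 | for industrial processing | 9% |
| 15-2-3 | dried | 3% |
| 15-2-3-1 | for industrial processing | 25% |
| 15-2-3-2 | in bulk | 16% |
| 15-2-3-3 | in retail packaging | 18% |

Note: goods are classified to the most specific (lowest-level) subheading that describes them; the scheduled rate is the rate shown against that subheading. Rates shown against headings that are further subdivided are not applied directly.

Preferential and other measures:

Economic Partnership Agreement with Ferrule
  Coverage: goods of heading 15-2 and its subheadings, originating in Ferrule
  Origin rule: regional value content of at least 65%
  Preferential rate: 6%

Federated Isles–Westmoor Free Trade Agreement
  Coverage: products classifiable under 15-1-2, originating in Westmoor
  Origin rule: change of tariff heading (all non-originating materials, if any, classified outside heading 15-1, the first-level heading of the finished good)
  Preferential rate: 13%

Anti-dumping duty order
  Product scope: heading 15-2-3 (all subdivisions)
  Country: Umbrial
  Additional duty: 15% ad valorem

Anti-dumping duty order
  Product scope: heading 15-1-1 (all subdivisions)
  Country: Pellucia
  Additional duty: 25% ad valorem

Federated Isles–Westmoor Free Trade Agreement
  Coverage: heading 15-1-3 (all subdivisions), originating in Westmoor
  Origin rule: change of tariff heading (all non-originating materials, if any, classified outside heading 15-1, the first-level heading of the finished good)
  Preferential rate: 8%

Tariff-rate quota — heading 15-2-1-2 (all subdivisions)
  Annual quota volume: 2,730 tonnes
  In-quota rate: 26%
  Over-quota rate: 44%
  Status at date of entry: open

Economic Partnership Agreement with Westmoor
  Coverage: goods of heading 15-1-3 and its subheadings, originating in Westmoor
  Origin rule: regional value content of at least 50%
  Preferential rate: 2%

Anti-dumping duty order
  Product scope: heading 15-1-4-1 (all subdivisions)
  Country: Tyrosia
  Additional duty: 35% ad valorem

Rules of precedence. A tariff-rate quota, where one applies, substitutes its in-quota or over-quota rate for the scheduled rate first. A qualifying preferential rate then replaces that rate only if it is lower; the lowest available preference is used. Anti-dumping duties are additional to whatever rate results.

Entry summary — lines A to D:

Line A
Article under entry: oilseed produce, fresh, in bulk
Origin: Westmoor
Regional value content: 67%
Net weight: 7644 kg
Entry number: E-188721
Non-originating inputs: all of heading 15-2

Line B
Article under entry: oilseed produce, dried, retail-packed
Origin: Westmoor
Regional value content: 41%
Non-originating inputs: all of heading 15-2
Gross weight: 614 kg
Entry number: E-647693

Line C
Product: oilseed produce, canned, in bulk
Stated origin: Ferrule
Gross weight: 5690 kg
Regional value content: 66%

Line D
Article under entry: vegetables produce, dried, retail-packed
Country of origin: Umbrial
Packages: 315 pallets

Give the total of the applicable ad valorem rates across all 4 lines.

Line A: oilseed → 15-1; fresh → 15-1-1; in bulk → 15-1-1-2. Scheduled 18%. Westmoor agreement on 15-1-2: 15-1-1-2 not covered; Westmoor agreement on 15-1-3: 15-1-1-2 not covered; Westmoor agreement on 15-1-3: 15-1-1-2 not covered. → 18%.
Line B: oilseed → 15-1; dried → 15-1-3; retail-packed → 15-1-3-1. Scheduled 4%. Westmoor agreement on 15-1-2: 15-1-3-1 not covered; Westmoor agreement on 15-1-3: CTH met → 8% available; Westmoor agreement on 15-1-3: RVC < 50%; preference 8% not lower than 4% → no reduction. → 4%.
Line C: oilseed → 15-1; canned → 15-1-4; in bulk → 15-1-4-3. Scheduled 33%. Ferrule agreement on 15-2: 15-1-4-3 not covered. → 33%.
Line D: vegetables → 15-2; dried → 15-2-3; retail-packed → 15-2-3-3. Scheduled 18%. anti-dumping (Umbrial, 15-2-3): +15%; total 18% + 15% = 33%. → 33%.
Sum: 18% + 4% + 33% + 33% = 88%.

88%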